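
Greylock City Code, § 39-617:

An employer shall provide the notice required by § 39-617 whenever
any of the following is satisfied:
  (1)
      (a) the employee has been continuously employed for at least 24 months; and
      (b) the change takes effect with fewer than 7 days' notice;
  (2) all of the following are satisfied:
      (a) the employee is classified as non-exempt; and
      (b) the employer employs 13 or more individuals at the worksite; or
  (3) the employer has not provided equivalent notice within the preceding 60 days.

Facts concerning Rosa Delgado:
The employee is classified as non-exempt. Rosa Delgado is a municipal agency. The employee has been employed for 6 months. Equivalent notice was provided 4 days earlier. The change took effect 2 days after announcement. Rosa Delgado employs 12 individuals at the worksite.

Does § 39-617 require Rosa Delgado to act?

(a) tenure ≥ 24 mo. — fails.
(b) < 7 days' notice — holds.
(1): F AND T → false.
(a) non-exempt — holds.
(b) ≥ 13 at site — not met.
So (2) is not satisfied (T AND F).
(3) no recent notice — not met.
Overall: F OR F OR F → false.

No — not required.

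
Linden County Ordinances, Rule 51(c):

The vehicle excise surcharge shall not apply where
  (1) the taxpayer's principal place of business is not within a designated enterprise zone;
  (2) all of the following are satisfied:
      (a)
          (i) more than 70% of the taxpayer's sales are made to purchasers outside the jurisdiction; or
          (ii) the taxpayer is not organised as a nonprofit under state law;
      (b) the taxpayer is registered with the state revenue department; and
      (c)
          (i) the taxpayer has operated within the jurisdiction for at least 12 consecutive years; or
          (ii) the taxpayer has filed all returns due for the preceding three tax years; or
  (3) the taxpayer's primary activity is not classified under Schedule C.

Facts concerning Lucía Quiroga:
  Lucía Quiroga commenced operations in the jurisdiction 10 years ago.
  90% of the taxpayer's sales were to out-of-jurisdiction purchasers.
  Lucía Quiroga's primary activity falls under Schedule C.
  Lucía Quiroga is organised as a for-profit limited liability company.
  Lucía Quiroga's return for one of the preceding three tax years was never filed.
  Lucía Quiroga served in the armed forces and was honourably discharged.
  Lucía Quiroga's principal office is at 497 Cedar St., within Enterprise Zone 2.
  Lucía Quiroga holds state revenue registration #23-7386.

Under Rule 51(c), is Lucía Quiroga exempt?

(1) not (in enterprise zone) — fails.
(i) >70% out-of-jur. sales — satisfied.
(ii) not (nonprofit) — holds.
So (a) is satisfied (T OR T).
(b) state-registered — met.
(i) ≥ 12 yrs in jurisdiction — fails.
(ii) returns current — fails.
(c) = F OR F = false.
(2): T AND T AND F → false.
(3) not (Schedule C activity) — not satisfied.
Overall: F OR F OR F → false.

No — not exempt.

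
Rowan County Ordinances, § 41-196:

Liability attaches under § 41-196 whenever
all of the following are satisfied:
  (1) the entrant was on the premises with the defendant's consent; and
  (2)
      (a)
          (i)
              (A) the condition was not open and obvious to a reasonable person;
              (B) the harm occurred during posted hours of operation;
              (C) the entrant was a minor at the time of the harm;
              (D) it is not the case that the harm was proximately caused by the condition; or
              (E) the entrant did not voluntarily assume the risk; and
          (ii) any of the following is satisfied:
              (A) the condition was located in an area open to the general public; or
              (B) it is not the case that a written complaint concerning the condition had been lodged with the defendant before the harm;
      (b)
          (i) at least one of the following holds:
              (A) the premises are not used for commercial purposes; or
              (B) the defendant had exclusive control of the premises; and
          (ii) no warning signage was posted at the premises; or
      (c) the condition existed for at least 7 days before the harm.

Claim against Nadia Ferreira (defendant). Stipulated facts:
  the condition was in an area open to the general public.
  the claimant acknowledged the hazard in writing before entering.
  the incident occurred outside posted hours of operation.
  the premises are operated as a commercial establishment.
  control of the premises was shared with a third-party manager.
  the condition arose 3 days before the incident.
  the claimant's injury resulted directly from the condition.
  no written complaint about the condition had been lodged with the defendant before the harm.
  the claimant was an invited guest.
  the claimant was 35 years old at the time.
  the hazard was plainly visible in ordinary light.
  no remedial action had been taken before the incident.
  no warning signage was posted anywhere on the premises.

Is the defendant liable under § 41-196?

(1) consent to enter — satisfied.
(A) not open/obvious — fails.
(B) during posted hours — not met.
(C) entrant a minor — fails.
(D) not (proximate cause) — fails.
(E) no assumed risk — not met.
(i): F OR F OR F OR F OR F → false.
(A) public area — satisfied.
(B) not (complaint lodged) — met.
(ii) = T OR T = true.
So (a) is not satisfied (F AND T).
(A) not (commercial use) — not met.
(B) exclusive control — not satisfied.
(i): F OR F → false.
(ii) no signage posted — holds.
So (b) is not satisfied (F AND T).
(c) condition ≥7 days old — not satisfied.
(2) = F OR F OR F = false.
So Overall is not satisfied (T AND F).

No — not liable.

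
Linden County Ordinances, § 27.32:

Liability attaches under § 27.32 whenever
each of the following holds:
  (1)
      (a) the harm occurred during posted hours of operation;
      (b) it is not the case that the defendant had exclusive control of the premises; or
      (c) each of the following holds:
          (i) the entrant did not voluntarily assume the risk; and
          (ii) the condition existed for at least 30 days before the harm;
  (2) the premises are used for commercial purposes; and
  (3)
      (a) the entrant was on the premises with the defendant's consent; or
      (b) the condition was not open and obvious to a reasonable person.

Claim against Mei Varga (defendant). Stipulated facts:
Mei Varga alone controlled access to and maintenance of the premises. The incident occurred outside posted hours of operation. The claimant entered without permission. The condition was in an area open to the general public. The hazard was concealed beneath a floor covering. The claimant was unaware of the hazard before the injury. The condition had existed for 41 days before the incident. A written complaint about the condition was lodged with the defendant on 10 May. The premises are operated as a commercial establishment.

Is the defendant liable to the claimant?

(a) during posted hours — not met.
(b) not (exclusive control) — not satisfied.
(i) no assumed risk — satisfied.
(ii) condition ≥30 days old — satisfied.
(c) = T AND T = true.
(1): F OR F OR T → true.
(2) commercial use — met.
(a) consent to enter — fails.
(b) not open/obvious — satisfied.
(3): F OR T → true.
Overall = T AND T AND T = true.

Yes — liable.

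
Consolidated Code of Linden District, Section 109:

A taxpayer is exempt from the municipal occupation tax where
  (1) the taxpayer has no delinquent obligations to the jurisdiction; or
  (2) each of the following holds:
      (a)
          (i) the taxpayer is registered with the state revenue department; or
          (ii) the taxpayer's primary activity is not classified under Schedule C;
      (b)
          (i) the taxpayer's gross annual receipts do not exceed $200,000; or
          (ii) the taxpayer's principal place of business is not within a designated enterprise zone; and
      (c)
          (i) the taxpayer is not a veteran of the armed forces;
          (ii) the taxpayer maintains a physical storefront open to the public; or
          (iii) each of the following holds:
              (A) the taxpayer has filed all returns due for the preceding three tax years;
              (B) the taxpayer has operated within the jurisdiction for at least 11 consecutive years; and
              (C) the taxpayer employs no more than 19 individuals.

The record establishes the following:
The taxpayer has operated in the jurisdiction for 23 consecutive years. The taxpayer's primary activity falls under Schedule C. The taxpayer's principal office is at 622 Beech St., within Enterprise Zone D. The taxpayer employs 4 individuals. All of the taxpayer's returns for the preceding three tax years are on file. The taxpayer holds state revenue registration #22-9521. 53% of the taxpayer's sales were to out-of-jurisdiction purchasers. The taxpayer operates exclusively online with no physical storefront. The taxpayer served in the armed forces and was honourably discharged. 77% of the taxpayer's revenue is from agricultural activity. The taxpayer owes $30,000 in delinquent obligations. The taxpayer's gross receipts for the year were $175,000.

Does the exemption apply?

Yes — exempt.

(1) no delinquency — fails.
(i) state-registered — holds.
(ii) not (Schedule C activity) — not met.
So (a) is satisfied (T OR F).
(i) receipts ≤ $200,000 — holds.
(ii) not (in enterprise zone) — not met.
(b) = T OR F = true.
(i) not (veteran) — not satisfied.
(ii) has storefront — not met.
(A) returns current — satisfied.
(B) ≥ 11 yrs in jurisdiction — holds.
(C) ≤ 19 employees — holds.
(iii): T AND T AND T → true.
So (c) is satisfied (F OR F OR T).
(2): T AND T AND T → true.
So Overall is satisfied (F OR T).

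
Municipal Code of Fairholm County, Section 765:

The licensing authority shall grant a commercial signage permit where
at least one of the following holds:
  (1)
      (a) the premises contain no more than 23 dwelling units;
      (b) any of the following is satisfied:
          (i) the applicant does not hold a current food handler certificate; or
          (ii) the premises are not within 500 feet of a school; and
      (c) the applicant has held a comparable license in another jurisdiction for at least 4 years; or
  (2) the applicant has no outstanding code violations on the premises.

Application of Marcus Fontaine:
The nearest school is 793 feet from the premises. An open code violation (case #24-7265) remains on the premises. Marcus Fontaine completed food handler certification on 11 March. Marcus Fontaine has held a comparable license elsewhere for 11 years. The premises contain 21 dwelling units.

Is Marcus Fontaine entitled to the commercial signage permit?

(a) ≤ 23 units — met.
(i) not (food handler cert.) — fails.
(ii) ≥500 ft from school — satisfied.
(b): F OR T → true.
(c) prior license ≥ 4 yr — satisfied.
(1) = T AND T AND T = true.
(2) no code violations — fails.
So Overall is satisfied (T OR F).

Yes — granted.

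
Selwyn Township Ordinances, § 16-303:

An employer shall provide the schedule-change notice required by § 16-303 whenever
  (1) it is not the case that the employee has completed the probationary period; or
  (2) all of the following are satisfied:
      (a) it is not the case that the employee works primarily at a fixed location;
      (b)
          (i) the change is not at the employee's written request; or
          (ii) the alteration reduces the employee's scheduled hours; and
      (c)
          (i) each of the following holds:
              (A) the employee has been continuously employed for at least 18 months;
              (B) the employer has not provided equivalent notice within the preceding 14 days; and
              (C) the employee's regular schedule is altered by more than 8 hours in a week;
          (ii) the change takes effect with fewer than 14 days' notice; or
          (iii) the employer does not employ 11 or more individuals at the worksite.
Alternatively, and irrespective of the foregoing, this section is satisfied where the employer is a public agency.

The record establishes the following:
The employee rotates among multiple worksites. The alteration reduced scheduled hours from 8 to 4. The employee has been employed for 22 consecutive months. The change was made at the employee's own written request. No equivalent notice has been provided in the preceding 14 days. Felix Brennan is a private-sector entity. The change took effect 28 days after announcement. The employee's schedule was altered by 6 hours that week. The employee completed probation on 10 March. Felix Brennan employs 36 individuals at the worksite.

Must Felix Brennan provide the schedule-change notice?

(1) not (past probation) — not met.
(a) not (fixed location) — satisfied.
(i) not employee-requested — fails.
(ii) hours reduced — satisfied.
(b): F OR T → true.
(A) tenure ≥ 18 mo. — met.
(B) no recent notice — met.
(C) schedule shift > 8h — fails.
(i) = T AND T AND F = false.
(ii) < 14 days' notice — not satisfied.
(iii) not (≥ 11 at site) — not met.
(c): F OR F OR F → false.
(2) = T AND T AND F = false.
Overall: F OR F → false.
Exception (public agency) — not satisfied.
Result: main false OR exception false → false.

No — not required.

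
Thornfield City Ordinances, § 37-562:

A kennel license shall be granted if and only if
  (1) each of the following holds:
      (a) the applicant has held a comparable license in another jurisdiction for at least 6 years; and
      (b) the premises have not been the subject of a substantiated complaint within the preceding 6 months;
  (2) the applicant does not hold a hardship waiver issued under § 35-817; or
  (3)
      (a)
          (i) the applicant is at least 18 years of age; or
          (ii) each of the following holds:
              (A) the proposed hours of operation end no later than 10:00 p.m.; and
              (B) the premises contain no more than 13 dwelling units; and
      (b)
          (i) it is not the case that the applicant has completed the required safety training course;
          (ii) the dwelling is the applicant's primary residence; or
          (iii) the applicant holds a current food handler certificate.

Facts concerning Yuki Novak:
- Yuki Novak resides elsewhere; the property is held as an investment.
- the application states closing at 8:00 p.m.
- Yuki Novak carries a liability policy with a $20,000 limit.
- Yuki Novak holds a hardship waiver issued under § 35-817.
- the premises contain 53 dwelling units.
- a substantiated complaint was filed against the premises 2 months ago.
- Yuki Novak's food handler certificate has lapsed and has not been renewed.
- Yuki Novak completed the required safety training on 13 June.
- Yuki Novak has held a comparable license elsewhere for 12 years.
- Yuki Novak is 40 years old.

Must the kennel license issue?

No — denied.

(a) prior license ≥ 6 yr — holds.
(b) no complaint in 6 mo. — fails.
(1): T AND F → false.
(2) not (hardship waiver) — fails.
(i) age ≥ 18 — satisfied.
(A) closes by 10 p.m. — met.
(B) ≤ 13 units — not satisfied.
(ii) = T AND F = false.
So (a) is satisfied (T OR F).
(i) not (safety training) — fails.
(ii) primary residence — not met.
(iii) food handler cert. — not satisfied.
(b): F OR F OR F → false.
So (3) is not satisfied (T AND F).
So Overall is not satisfied (F OR F OR F).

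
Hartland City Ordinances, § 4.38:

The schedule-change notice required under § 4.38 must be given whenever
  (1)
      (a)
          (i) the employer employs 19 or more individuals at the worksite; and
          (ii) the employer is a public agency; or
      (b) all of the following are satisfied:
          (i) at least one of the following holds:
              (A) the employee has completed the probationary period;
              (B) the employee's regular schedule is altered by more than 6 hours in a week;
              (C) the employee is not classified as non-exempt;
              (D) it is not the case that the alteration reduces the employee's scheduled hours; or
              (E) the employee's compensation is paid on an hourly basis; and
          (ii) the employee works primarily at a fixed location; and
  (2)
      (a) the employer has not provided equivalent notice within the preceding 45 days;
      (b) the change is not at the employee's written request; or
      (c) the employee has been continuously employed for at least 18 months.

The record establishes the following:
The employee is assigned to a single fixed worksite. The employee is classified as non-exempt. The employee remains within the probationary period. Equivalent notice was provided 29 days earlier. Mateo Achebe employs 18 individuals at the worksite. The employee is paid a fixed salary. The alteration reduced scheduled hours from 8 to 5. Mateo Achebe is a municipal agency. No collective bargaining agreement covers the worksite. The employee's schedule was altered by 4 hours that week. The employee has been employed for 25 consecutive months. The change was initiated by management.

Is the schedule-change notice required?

(i) ≥ 19 at site — not met.
(ii) public agency — holds.
(a) = F AND T = false.
(A) past probation — not met.
(B) schedule shift > 6h — not satisfied.
(C) not (non-exempt) — not met.
(D) not (hours reduced) — not satisfied.
(E) hourly-paid — not met.
(i): F OR F OR F OR F OR F → false.
(ii) fixed location — holds.
(b) = F AND T = false.
(1): F OR F → false.
(a) no recent notice — not met.
(b) not employee-requested — met.
(c) tenure ≥ 18 mo. — satisfied.
(2): F OR T OR T → true.
Overall = F AND T = false.

No — not required.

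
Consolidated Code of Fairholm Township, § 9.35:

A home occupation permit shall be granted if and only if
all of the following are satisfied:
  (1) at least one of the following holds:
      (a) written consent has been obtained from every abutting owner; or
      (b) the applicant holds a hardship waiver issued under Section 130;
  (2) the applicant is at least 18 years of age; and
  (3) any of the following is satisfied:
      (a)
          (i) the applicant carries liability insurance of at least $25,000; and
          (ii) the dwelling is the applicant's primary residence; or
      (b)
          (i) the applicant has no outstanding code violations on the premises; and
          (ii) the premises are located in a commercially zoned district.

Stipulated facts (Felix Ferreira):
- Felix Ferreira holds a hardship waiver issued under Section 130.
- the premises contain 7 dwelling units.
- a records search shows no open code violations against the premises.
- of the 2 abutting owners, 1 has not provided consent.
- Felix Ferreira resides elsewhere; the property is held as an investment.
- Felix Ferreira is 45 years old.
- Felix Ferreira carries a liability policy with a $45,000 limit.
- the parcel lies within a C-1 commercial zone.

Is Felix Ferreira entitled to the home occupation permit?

Yes — granted.

(a) all abutters consent — fails.
(b) hardship waiver — holds.
(1): F OR T → true.
(2) age ≥ 18 — holds.
(i) insurance ≥ $25,000 — satisfied.
(ii) primary residence — not satisfied.
(a) = T AND F = false.
(i) no code violations — holds.
(ii) commercially zoned — met.
So (b) is satisfied (T AND T).
So (3) is satisfied (F OR T).
Overall = T AND T AND T = true.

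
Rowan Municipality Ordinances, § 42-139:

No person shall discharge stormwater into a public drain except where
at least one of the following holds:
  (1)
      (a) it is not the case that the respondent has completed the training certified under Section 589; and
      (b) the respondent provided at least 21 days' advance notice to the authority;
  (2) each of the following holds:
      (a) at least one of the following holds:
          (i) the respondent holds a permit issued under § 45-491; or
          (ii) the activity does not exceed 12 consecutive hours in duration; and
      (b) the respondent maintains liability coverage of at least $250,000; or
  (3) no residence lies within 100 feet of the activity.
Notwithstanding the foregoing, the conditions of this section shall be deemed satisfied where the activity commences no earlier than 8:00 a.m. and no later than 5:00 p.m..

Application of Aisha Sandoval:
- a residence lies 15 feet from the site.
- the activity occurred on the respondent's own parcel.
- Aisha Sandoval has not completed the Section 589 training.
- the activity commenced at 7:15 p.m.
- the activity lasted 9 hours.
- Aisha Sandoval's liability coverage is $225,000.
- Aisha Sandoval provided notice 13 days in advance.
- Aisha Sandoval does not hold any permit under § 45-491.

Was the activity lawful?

No — unlawful.

(a) not (training certified) — holds.
(b) ≥21 days' notice — fails.
(1): T AND F → false.
(i) holds permit — not satisfied.
(ii) ≤ 12 hrs duration — holds.
(a) = F OR T = true.
(b) coverage ≥ $250,000 — not satisfied.
(2): T AND F → false.
(3) no residence in 100 ft — not satisfied.
So Overall is not satisfied (F OR F OR F).
Exception (start within hours) — not satisfied.
Result: main false OR exception false → false.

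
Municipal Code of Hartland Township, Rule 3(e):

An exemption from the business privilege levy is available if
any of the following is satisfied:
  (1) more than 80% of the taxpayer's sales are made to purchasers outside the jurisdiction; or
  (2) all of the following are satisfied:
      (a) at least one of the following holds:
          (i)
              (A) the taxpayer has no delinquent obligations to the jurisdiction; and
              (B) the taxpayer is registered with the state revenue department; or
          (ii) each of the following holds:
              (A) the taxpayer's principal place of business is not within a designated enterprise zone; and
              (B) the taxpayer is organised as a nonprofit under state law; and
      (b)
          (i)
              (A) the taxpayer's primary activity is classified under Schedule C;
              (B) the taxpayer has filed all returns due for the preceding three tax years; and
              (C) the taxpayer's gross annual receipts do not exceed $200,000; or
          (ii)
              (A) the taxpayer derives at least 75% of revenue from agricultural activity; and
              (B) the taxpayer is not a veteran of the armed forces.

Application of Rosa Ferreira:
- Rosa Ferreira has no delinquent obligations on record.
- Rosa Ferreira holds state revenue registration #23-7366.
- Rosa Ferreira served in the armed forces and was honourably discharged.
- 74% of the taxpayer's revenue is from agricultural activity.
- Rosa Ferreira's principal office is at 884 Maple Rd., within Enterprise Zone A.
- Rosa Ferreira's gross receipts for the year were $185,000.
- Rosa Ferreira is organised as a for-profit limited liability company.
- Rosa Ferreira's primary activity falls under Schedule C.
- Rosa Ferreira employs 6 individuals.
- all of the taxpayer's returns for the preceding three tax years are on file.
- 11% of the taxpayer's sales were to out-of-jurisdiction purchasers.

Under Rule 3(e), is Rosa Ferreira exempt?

Yes — exempt.

(1) >80% out-of-jur. sales — not met.
(A) no delinquency — satisfied.
(B) state-registered — met.
(i) = T AND T = true.
(A) not (in enterprise zone) — fails.
(B) nonprofit — not satisfied.
(ii): F AND F → false.
(a) = T OR F = true.
(A) Schedule C activity — satisfied.
(B) returns current — holds.
(C) receipts ≤ $200,000 — satisfied.
(i): T AND T AND T → true.
(A) ≥75% agricultural — not met.
(B) not (veteran) — not satisfied.
(ii) = F AND F = false.
So (b) is satisfied (T OR F).
So (2) is satisfied (T AND T).
Overall: F OR T → true.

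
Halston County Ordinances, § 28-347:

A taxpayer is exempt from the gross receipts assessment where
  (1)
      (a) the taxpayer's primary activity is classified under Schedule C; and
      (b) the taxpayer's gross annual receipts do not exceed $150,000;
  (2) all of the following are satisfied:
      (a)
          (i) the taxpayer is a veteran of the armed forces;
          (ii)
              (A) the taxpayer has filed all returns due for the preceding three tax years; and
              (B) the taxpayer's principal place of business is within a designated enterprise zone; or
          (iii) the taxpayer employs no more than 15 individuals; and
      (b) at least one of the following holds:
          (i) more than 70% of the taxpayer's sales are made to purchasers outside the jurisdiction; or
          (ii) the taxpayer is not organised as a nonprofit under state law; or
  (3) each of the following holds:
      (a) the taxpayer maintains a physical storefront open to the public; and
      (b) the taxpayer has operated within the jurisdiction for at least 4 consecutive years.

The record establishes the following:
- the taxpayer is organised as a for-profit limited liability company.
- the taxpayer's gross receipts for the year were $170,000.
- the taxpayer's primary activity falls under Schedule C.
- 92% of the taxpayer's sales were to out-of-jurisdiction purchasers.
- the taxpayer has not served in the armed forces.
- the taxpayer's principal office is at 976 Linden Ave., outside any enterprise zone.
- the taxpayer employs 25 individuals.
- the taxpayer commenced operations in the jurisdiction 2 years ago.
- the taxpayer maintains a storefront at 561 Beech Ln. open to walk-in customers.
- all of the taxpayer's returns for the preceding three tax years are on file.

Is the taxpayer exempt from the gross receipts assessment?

No — not exempt.

(a) Schedule C activity — holds.
(b) receipts ≤ $150,000 — fails.
(1) = T AND F = false.
(i) veteran — fails.
(A) returns current — satisfied.
(B) in enterprise zone — not satisfied.
(ii): T AND F → false.
(iii) ≤ 15 employees — fails.
(a) = F OR F OR F = false.
(i) >70% out-of-jur. sales — satisfied.
(ii) not (nonprofit) — satisfied.
(b) = T OR T = true.
(2): F AND T → false.
(a) has storefront — satisfied.
(b) ≥ 4 yrs in jurisdiction — not met.
So (3) is not satisfied (T AND F).
Overall = F OR F OR F = false.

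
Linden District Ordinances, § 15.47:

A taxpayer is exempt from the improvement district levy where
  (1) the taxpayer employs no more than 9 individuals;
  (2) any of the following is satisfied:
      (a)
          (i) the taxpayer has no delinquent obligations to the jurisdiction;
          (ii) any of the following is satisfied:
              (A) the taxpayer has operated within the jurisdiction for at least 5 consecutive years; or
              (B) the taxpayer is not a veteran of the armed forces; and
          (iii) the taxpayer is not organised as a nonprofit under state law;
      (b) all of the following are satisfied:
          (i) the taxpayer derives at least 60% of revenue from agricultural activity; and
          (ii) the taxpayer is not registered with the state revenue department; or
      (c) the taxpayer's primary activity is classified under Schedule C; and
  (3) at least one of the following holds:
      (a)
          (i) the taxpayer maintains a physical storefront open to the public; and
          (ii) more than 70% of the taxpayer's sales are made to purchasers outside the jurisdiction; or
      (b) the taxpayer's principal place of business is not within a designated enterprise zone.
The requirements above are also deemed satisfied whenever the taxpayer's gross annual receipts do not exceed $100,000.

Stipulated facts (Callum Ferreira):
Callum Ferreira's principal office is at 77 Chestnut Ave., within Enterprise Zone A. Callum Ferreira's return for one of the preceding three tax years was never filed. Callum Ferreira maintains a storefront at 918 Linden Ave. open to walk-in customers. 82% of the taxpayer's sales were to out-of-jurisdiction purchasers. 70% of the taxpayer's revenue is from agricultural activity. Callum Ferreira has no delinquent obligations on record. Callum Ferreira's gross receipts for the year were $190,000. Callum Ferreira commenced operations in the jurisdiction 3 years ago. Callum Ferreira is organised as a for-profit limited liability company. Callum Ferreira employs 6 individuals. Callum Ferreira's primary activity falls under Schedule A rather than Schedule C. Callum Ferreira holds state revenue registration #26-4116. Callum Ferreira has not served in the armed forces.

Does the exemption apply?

(1) ≤ 9 employees — satisfied.
(i) no delinquency — met.
(A) ≥ 5 yrs in jurisdiction — fails.
(B) not (veteran) — met.
(ii) = F OR T = true.
(iii) not (nonprofit) — holds.
(a) = T AND T AND T = true.
(i) ≥60% agricultural — holds.
(ii) not (state-registered) — not satisfied.
So (b) is not satisfied (T AND F).
(c) Schedule C activity — fails.
(2): T OR F OR F → true.
(i) has storefront — met.
(ii) >70% out-of-jur. sales — holds.
(a): T AND T → true.
(b) not (in enterprise zone) — not satisfied.
So (3) is satisfied (T OR F).
Overall: T AND T AND T → true.
Exception (receipts ≤ $100,000) — not satisfied.
Result: main true OR exception false → true.

Yes — exempt.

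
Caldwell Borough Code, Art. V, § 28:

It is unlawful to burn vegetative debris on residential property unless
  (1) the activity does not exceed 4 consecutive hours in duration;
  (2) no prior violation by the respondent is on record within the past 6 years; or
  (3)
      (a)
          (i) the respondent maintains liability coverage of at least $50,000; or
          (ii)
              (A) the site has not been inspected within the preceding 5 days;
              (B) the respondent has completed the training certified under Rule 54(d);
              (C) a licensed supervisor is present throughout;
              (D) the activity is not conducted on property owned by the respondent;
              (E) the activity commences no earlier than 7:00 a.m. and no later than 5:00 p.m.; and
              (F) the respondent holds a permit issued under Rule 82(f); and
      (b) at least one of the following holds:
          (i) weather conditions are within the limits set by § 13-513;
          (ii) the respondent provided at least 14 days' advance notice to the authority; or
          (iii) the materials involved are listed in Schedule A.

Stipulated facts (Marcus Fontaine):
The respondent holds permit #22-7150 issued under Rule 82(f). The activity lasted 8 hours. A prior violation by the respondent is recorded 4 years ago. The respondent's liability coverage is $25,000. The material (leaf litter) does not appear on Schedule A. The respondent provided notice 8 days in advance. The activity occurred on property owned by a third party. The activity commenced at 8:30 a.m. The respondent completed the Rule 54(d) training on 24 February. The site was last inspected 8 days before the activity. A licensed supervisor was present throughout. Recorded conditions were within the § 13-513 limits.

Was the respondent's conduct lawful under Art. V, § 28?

Yes — lawful.

(1) ≤ 4 hrs duration — not satisfied.
(2) no prior violation — fails.
(i) coverage ≥ $50,000 — not satisfied.
(A) not (site inspected) — met.
(B) training certified — holds.
(C) supervisor present — met.
(D) not (own property) — satisfied.
(E) start within hours — satisfied.
(F) holds permit — holds.
So (ii) is satisfied (T AND T AND T AND T AND T AND T).
(a): F OR T → true.
(i) weather ok — met.
(ii) ≥14 days' notice — fails.
(iii) Schedule A material — fails.
(b) = T OR F OR F = true.
(3): T AND T → true.
Overall: F OR F OR T → true.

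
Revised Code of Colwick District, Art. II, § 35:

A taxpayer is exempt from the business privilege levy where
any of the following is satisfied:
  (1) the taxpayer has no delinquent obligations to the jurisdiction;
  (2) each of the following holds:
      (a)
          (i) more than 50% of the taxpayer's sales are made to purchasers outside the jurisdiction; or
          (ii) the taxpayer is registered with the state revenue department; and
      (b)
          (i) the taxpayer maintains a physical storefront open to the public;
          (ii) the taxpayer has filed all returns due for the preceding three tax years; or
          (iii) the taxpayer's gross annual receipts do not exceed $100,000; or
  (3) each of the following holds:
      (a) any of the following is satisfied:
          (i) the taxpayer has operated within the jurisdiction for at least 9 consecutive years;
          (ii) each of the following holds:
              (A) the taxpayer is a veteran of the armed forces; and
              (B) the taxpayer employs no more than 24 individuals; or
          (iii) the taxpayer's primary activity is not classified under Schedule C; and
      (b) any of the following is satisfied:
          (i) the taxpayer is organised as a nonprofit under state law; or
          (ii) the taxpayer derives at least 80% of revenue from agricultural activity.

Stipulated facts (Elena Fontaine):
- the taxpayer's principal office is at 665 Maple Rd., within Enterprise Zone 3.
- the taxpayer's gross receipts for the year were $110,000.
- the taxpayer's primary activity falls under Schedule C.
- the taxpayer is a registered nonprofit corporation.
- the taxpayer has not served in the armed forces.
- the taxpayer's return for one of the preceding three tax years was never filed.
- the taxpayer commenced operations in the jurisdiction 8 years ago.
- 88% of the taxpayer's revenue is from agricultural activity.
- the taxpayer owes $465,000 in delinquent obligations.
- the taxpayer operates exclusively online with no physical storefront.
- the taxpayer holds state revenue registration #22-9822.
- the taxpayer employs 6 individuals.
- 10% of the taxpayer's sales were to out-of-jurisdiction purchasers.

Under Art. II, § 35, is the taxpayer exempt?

(1) no delinquency — fails.
(i) >50% out-of-jur. sales — not satisfied.
(ii) state-registered — met.
(a): F OR T → true.
(i) has storefront — not satisfied.
(ii) returns current — not met.
(iii) receipts ≤ $100,000 — not satisfied.
(b): F OR F OR F → false.
So (2) is not satisfied (T AND F).
(i) ≥ 9 yrs in jurisdiction — not satisfied.
(A) veteran — not met.
(B) ≤ 24 employees — holds.
So (ii) is not satisfied (F AND T).
(iii) not (Schedule C activity) — not satisfied.
(a) = F OR F OR F = false.
(i) nonprofit — holds.
(ii) ≥80% agricultural — met.
(b) = T OR T = true.
(3) = F AND T = false.
Overall: F OR F OR F → false.

No — not exempt.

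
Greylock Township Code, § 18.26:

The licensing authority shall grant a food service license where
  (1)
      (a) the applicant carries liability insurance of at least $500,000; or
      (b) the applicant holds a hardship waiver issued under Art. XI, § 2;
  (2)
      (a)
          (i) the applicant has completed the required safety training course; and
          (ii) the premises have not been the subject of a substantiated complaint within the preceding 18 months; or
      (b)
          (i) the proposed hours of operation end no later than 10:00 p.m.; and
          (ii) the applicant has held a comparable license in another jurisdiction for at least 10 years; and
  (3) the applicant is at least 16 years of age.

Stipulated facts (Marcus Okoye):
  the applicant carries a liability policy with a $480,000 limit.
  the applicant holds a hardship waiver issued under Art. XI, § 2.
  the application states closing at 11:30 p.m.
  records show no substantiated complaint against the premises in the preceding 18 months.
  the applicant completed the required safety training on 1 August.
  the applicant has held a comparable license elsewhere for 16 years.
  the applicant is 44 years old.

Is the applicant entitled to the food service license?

(a) insurance ≥ $500,000 — not satisfied.
(b) hardship waiver — holds.
So (1) is satisfied (F OR T).
(i) safety training — met.
(ii) no complaint in 18 mo. — holds.
(a): T AND T → true.
(i) closes by 10 p.m. — fails.
(ii) prior license ≥ 10 yr — holds.
So (b) is not satisfied (F AND T).
(2): T OR F → true.
(3) age ≥ 16 — satisfied.
Overall: T AND T AND T → true.

Yes — granted.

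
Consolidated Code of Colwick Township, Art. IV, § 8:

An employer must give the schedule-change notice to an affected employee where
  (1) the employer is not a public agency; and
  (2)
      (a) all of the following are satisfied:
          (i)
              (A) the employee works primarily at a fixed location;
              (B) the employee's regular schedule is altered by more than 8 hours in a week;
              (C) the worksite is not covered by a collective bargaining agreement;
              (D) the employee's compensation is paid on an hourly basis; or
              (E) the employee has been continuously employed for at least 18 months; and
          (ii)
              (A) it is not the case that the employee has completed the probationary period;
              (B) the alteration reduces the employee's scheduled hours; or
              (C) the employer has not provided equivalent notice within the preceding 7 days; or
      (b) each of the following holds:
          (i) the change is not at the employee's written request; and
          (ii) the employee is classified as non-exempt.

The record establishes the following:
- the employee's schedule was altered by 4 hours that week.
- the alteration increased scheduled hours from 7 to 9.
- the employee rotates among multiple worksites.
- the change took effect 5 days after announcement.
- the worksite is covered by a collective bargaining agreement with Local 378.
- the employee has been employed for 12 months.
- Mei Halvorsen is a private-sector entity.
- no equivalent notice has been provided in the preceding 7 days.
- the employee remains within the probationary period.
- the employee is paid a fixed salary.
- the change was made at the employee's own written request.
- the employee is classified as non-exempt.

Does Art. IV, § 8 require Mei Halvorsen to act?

No — not required.

(1) not (public agency) — satisfied.
(A) fixed location — fails.
(B) schedule shift > 8h — not met.
(C) no CBA — not met.
(D) hourly-paid — not satisfied.
(E) tenure ≥ 18 mo. — not met.
(i) = F OR F OR F OR F OR F = false.
(A) not (past probation) — met.
(B) hours reduced — fails.
(C) no recent notice — holds.
So (ii) is satisfied (T OR F OR T).
(a) = F AND T = false.
(i) not employee-requested — not satisfied.
(ii) non-exempt — satisfied.
So (b) is not satisfied (F AND T).
(2) = F OR F = false.
Overall: T AND F → false.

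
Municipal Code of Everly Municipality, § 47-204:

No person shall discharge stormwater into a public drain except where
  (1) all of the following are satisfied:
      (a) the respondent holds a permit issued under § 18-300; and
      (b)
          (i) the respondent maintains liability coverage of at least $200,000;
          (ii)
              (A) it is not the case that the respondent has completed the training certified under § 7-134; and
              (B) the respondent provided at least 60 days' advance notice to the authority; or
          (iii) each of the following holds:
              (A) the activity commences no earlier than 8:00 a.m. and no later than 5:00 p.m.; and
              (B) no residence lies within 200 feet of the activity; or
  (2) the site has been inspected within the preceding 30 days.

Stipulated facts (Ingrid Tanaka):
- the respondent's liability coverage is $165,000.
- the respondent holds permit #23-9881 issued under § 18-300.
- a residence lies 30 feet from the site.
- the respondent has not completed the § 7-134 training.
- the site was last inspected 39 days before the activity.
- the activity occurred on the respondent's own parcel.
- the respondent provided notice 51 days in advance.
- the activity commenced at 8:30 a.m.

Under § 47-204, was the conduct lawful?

No — unlawful.

(a) holds permit — met.
(i) coverage ≥ $200,000 — not met.
(A) not (training certified) — satisfied.
(B) ≥60 days' notice — fails.
(ii) = T AND F = false.
(A) start within hours — met.
(B) no residence in 200 ft — fails.
(iii): T AND F → false.
So (b) is not satisfied (F OR F OR F).
So (1) is not satisfied (T AND F).
(2) site inspected — not met.
Overall = F OR F = false.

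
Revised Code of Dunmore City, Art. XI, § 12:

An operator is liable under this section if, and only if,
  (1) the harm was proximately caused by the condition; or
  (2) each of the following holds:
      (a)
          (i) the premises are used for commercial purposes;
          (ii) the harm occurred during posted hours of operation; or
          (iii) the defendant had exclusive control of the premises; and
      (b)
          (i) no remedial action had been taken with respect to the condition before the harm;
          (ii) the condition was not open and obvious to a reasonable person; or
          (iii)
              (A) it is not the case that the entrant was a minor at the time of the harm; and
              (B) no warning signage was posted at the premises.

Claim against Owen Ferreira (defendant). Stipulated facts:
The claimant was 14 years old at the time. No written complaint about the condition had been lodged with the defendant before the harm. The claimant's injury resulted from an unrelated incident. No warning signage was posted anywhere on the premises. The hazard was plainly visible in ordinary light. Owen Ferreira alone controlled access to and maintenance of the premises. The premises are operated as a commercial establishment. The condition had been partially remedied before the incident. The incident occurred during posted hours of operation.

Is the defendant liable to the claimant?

No — not liable.

(1) proximate cause — fails.
(i) commercial use — met.
(ii) during posted hours — holds.
(iii) exclusive control — holds.
(a) = T OR T OR T = true.
(i) no remedial action — fails.
(ii) not open/obvious — not met.
(A) not (entrant a minor) — fails.
(B) no signage posted — holds.
(iii) = F AND T = false.
(b) = F OR F OR F = false.
So (2) is not satisfied (T AND F).
Overall = F OR F = false.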